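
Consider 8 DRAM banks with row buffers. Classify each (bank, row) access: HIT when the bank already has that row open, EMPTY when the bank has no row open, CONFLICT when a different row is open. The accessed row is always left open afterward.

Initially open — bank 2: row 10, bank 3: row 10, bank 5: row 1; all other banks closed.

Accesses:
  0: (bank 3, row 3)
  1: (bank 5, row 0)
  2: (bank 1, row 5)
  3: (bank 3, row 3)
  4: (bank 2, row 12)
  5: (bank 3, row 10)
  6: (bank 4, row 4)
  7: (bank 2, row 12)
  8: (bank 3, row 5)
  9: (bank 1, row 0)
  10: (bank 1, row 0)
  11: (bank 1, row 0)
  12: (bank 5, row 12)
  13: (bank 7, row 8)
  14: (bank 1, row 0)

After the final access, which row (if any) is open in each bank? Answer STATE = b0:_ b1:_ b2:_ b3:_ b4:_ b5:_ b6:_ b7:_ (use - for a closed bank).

STATE = b0:- b1:0 b2:12 b3:5 b4:4 b5:12 b6:- b7:8

step 0: bank3 10->3 [CONFLICT]
step 1: bank5 1->0 [CONFLICT]
step 2: bank1 None->5 [EMPTY]
step 3: bank3 3->3 [HIT]
step 4: bank2 10->12 [CONFLICT]
step 5: bank3 3->10 [CONFLICT]
step 6: bank4 None->4 [EMPTY]
step 7: bank2 12->12 [HIT]
step 8: bank3 10->5 [CONFLICT]
step 9: bank1 5->0 [CONFLICT]
step 10: bank1 0->0 [HIT]
step 11: bank1 0->0 [HIT]
step 12: bank5 0->12 [CONFLICT]
step 13: bank7 None->8 [EMPTY]
step 14: bank1 0->0 [HIT]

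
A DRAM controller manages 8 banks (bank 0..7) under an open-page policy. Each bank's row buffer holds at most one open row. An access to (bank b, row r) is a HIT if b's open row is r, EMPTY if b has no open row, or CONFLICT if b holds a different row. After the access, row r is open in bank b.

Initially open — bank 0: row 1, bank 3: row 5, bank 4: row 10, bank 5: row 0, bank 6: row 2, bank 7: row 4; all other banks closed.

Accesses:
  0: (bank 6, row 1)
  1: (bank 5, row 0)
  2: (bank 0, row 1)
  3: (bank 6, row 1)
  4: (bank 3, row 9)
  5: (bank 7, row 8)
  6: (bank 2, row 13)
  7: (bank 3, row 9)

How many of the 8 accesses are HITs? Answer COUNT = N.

#0 (6,1) C  (was 2)
#1 (5,0) H  (was 0)
#2 (0,1) H  (was 1)
#3 (6,1) H  (was 1)
#4 (3,9) C  (was 5)
#5 (7,8) C  (was 4)
#6 (2,13) E
#7 (3,9) H  (was 9)

COUNT = 4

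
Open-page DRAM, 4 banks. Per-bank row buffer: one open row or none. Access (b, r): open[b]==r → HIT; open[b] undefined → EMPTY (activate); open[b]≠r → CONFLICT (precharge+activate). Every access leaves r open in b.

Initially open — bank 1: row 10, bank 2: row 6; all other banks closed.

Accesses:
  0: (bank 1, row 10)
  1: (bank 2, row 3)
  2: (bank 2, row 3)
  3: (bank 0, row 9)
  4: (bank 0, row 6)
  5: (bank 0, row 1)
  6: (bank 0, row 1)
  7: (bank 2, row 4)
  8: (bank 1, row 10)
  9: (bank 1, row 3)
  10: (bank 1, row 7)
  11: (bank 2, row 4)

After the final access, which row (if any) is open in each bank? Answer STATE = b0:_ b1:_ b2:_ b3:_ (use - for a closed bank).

STATE = b0:1 b1:7 b2:4 b3:-

step 0: bank1 10->10 [HIT]
step 1: bank2 6->3 [CONFLICT]
step 2: bank2 3->3 [HIT]
step 3: bank0 None->9 [EMPTY]
step 4: bank0 9->6 [CONFLICT]
step 5: bank0 6->1 [CONFLICT]
step 6: bank0 1->1 [HIT]
step 7: bank2 3->4 [CONFLICT]
step 8: bank1 10->10 [HIT]
step 9: bank1 10->3 [CONFLICT]
step 10: bank1 3->7 [CONFLICT]
step 11: bank2 4->4 [HIT]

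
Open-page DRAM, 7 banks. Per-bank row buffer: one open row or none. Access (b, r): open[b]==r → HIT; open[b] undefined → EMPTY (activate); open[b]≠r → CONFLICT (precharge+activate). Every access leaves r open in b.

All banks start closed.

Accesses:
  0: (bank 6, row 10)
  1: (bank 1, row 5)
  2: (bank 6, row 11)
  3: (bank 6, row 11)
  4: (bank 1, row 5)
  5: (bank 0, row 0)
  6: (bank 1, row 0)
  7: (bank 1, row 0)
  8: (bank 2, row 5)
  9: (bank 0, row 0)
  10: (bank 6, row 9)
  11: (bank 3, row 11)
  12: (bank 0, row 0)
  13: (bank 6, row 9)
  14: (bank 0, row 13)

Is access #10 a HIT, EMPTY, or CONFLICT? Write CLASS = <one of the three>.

  [0] b6 r10: no row ⇒ E
  [1] b1 r5: no row ⇒ E
  [2] b6 r11: had r10 ⇒ C
  [3] b6 r11: had r11 ⇒ H
  [4] b1 r5: had r5 ⇒ H
  [5] b0 r0: no row ⇒ E
  [6] b1 r0: had r5 ⇒ C
  [7] b1 r0: had r0 ⇒ H
  [8] b2 r5: no row ⇒ E
  [9] b0 r0: had r0 ⇒ H
  [10] b6 r9: had r11 ⇒ C
  [11] b3 r11: no row ⇒ E
  [12] b0 r0: had r0 ⇒ H
  [13] b6 r9: had r9 ⇒ H
  [14] b0 r13: had r0 ⇒ C

CLASS = CONFLICT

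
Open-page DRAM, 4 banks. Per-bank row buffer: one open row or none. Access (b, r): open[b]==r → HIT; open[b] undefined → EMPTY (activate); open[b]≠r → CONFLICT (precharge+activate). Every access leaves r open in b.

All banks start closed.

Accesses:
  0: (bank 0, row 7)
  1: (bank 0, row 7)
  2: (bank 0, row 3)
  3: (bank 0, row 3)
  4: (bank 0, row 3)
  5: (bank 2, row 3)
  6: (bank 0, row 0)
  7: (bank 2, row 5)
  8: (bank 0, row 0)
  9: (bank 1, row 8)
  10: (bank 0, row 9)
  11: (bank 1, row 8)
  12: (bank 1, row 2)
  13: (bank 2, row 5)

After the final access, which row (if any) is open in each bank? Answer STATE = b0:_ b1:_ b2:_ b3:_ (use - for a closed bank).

STATE = b0:9 b1:2 b2:5 b3:-

step 0: bank0 None->7 [EMPTY]
step 1: bank0 7->7 [HIT]
step 2: bank0 7->3 [CONFLICT]
step 3: bank0 3->3 [HIT]
step 4: bank0 3->3 [HIT]
step 5: bank2 None->3 [EMPTY]
step 6: bank0 3->0 [CONFLICT]
step 7: bank2 3->5 [CONFLICT]
step 8: bank0 0->0 [HIT]
step 9: bank1 None->8 [EMPTY]
step 10: bank0 0->9 [CONFLICT]
step 11: bank1 8->8 [HIT]
step 12: bank1 8->2 [CONFLICT]
step 13: bank2 5->5 [HIT]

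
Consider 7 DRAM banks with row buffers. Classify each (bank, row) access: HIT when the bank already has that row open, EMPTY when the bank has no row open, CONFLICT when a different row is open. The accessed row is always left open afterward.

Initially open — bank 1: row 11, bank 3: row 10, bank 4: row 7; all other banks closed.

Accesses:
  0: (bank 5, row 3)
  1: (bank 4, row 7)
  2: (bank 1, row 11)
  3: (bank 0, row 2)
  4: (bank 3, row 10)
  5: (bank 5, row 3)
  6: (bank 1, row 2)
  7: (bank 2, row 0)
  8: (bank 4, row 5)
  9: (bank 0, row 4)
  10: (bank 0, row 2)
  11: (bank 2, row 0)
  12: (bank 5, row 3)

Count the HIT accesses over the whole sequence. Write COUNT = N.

COUNT = 6

0: bank 5 row 3 — prev None → EMPTY
1: bank 4 row 7 — prev 7 → HIT
2: bank 1 row 11 — prev 11 → HIT
3: bank 0 row 2 — prev None → EMPTY
4: bank 3 row 10 — prev 10 → HIT
5: bank 5 row 3 — prev 3 → HIT
6: bank 1 row 2 — prev 11 → CONFLICT
7: bank 2 row 0 — prev None → EMPTY
8: bank 4 row 5 — prev 7 → CONFLICT
9: bank 0 row 4 — prev 2 → CONFLICT
10: bank 0 row 2 — prev 4 → CONFLICT
11: bank 2 row 0 — prev 0 → HIT
12: bank 5 row 3 — prev 3 → HIT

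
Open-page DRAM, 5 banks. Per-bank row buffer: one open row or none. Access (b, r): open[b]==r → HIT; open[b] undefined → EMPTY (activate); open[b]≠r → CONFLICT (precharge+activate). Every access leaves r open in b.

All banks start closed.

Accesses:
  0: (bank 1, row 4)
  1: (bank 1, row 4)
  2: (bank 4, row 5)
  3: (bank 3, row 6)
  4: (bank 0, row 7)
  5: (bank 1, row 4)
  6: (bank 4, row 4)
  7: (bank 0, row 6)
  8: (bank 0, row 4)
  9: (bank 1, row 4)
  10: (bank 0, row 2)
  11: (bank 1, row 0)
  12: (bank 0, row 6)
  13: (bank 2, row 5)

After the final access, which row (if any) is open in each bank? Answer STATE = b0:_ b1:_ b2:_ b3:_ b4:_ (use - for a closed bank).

  [0] b1 r4: no row ⇒ E
  [1] b1 r4: had r4 ⇒ H
  [2] b4 r5: no row ⇒ E
  [3] b3 r6: no row ⇒ E
  [4] b0 r7: no row ⇒ E
  [5] b1 r4: had r4 ⇒ H
  [6] b4 r4: had r5 ⇒ C
  [7] b0 r6: had r7 ⇒ C
  [8] b0 r4: had r6 ⇒ C
  [9] b1 r4: had r4 ⇒ H
  [10] b0 r2: had r4 ⇒ C
  [11] b1 r0: had r4 ⇒ C
  [12] b0 r6: had r2 ⇒ C
  [13] b2 r5: no row ⇒ E

STATE = b0:6 b1:0 b2:5 b3:6 b4:4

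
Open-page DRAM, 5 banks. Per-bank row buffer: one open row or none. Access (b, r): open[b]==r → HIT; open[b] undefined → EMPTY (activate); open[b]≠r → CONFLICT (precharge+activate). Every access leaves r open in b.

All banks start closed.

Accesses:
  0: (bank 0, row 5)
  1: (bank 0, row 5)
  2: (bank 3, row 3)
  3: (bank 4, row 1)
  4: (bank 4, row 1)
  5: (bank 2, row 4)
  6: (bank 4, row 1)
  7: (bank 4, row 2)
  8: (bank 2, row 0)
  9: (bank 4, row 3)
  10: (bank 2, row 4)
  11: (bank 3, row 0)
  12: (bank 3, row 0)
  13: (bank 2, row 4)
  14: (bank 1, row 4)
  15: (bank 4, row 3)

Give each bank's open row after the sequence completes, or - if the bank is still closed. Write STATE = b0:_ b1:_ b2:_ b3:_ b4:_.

STATE = b0:5 b1:4 b2:4 b3:0 b4:3

step 0: bank0 None->5 [EMPTY]
step 1: bank0 5->5 [HIT]
step 2: bank3 None->3 [EMPTY]
step 3: bank4 None->1 [EMPTY]
step 4: bank4 1->1 [HIT]
step 5: bank2 None->4 [EMPTY]
step 6: bank4 1->1 [HIT]
step 7: bank4 1->2 [CONFLICT]
step 8: bank2 4->0 [CONFLICT]
step 9: bank4 2->3 [CONFLICT]
step 10: bank2 0->4 [CONFLICT]
step 11: bank3 3->0 [CONFLICT]
step 12: bank3 0->0 [HIT]
step 13: bank2 4->4 [HIT]
step 14: bank1 None->4 [EMPTY]
step 15: bank4 3->3 [HIT]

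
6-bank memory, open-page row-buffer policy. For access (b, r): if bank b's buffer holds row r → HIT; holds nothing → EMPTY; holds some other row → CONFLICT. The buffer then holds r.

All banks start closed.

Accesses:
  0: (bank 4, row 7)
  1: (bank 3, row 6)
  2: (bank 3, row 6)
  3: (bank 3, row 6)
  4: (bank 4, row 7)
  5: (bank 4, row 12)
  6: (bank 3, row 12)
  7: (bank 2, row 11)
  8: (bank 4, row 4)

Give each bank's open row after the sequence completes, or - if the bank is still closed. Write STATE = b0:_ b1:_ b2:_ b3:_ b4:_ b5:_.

STATE = b0:- b1:- b2:11 b3:12 b4:4 b5:-

#0 (4,7) E
#1 (3,6) E
#2 (3,6) H  (was 6)
#3 (3,6) H  (was 6)
#4 (4,7) H  (was 7)
#5 (4,12) C  (was 7)
#6 (3,12) C  (was 6)
#7 (2,11) E
#8 (4,4) C  (was 12)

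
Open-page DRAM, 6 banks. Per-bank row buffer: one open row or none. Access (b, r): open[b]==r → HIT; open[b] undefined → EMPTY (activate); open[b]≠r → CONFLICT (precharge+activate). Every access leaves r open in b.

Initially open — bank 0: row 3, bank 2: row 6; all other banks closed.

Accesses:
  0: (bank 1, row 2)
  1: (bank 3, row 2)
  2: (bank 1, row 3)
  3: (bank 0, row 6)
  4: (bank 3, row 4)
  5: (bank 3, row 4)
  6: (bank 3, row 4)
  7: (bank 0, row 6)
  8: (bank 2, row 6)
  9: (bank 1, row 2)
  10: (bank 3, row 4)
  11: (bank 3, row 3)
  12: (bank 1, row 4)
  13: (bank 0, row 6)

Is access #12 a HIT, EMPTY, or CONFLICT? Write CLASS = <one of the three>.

#0 (1,2) E
#1 (3,2) E
#2 (1,3) C  (was 2)
#3 (0,6) C  (was 3)
#4 (3,4) C  (was 2)
#5 (3,4) H  (was 4)
#6 (3,4) H  (was 4)
#7 (0,6) H  (was 6)
#8 (2,6) H  (was 6)
#9 (1,2) C  (was 3)
#10 (3,4) H  (was 4)
#11 (3,3) C  (was 4)
#12 (1,4) C  (was 2)
#13 (0,6) H  (was 6)

CLASS = CONFLICT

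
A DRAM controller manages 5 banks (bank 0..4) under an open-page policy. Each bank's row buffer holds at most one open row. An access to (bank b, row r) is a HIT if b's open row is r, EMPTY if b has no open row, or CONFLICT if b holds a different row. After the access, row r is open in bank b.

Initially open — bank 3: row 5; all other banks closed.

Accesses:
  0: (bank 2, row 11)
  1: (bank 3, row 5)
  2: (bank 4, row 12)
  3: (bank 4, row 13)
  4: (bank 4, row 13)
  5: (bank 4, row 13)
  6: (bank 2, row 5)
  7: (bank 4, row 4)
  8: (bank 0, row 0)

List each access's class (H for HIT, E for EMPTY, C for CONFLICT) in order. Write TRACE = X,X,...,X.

0: bank 2 row 11 — prev None → EMPTY
1: bank 3 row 5 — prev 5 → HIT
2: bank 4 row 12 — prev None → EMPTY
3: bank 4 row 13 — prev 12 → CONFLICT
4: bank 4 row 13 — prev 13 → HIT
5: bank 4 row 13 — prev 13 → HIT
6: bank 2 row 5 — prev 11 → CONFLICT
7: bank 4 row 4 — prev 13 → CONFLICT
8: bank 0 row 0 — prev None → EMPTY

TRACE = E,H,E,C,H,H,C,C,E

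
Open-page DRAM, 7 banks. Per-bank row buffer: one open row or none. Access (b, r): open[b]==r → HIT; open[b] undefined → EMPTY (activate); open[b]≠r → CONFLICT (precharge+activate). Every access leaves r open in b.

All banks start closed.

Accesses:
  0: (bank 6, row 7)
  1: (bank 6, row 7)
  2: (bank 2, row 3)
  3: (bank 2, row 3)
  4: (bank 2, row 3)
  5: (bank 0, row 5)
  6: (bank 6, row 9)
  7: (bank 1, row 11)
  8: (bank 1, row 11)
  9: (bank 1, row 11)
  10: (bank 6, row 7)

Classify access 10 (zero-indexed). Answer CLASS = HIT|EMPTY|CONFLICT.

#0 (6,7) E
#1 (6,7) H  (was 7)
#2 (2,3) E
#3 (2,3) H  (was 3)
#4 (2,3) H  (was 3)
#5 (0,5) E
#6 (6,9) C  (was 7)
#7 (1,11) E
#8 (1,11) H  (was 11)
#9 (1,11) H  (was 11)
#10 (6,7) C  (was 9)

CLASS = CONFLICT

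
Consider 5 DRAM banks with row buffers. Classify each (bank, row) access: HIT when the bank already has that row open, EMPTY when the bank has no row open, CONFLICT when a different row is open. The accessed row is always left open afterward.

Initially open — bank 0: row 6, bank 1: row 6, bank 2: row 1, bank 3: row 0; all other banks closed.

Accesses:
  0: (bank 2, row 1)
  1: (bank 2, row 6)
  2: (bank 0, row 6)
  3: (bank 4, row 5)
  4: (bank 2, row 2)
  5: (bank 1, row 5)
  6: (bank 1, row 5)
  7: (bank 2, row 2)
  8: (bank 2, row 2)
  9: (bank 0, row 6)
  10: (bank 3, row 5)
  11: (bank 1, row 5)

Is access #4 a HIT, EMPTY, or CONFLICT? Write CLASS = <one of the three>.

  [0] b2 r1: had r1 ⇒ H
  [1] b2 r6: had r1 ⇒ C
  [2] b0 r6: had r6 ⇒ H
  [3] b4 r5: no row ⇒ E
  [4] b2 r2: had r6 ⇒ C
  [5] b1 r5: had r6 ⇒ C
  [6] b1 r5: had r5 ⇒ H
  [7] b2 r2: had r2 ⇒ H
  [8] b2 r2: had r2 ⇒ H
  [9] b0 r6: had r6 ⇒ H
  [10] b3 r5: had r0 ⇒ C
  [11] b1 r5: had r5 ⇒ H

CLASS = CONFLICT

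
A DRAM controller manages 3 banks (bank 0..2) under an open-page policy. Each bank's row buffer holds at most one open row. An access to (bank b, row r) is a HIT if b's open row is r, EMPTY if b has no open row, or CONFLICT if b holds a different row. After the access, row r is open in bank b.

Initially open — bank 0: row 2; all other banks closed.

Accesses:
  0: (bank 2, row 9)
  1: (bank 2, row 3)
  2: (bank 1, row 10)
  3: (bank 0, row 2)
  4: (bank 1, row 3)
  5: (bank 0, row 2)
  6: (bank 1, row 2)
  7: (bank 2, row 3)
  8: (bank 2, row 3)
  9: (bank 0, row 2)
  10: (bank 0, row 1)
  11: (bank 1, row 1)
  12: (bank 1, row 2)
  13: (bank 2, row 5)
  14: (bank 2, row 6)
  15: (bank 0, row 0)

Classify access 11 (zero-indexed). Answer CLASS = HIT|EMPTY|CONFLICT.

CLASS = CONFLICT

#0 (2,9) E
#1 (2,3) C  (was 9)
#2 (1,10) E
#3 (0,2) H  (was 2)
#4 (1,3) C  (was 10)
#5 (0,2) H  (was 2)
#6 (1,2) C  (was 3)
#7 (2,3) H  (was 3)
#8 (2,3) H  (was 3)
#9 (0,2) H  (was 2)
#10 (0,1) C  (was 2)
#11 (1,1) C  (was 2)
#12 (1,2) C  (was 1)
#13 (2,5) C  (was 3)
#14 (2,6) C  (was 5)
#15 (0,0) C  (was 1)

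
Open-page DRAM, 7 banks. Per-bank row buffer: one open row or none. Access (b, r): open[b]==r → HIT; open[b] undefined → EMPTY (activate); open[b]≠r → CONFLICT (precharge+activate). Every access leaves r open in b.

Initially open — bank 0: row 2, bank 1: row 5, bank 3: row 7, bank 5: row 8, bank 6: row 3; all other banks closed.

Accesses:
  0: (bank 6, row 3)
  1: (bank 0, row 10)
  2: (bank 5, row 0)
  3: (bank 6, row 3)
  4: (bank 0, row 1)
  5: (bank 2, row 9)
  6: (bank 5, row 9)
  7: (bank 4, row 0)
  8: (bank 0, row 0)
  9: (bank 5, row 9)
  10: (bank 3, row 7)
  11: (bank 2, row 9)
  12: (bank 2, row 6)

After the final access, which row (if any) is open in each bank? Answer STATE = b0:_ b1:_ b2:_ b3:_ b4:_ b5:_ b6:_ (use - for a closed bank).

step 0: bank6 3->3 [HIT]
step 1: bank0 2->10 [CONFLICT]
step 2: bank5 8->0 [CONFLICT]
step 3: bank6 3->3 [HIT]
step 4: bank0 10->1 [CONFLICT]
step 5: bank2 None->9 [EMPTY]
step 6: bank5 0->9 [CONFLICT]
step 7: bank4 None->0 [EMPTY]
step 8: bank0 1->0 [CONFLICT]
step 9: bank5 9->9 [HIT]
step 10: bank3 7->7 [HIT]
step 11: bank2 9->9 [HIT]
step 12: bank2 9->6 [CONFLICT]

STATE = b0:0 b1:5 b2:6 b3:7 b4:0 b5:9 b6:3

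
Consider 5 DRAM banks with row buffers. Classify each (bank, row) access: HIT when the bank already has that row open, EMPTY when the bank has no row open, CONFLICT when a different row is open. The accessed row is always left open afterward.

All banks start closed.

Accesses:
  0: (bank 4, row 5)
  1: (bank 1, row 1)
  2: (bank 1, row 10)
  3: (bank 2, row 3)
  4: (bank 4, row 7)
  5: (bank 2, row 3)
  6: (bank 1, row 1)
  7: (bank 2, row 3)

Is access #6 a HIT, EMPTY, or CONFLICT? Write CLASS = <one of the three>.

step 0: bank4 None->5 [EMPTY]
step 1: bank1 None->1 [EMPTY]
step 2: bank1 1->10 [CONFLICT]
step 3: bank2 None->3 [EMPTY]
step 4: bank4 5->7 [CONFLICT]
step 5: bank2 3->3 [HIT]
step 6: bank1 10->1 [CONFLICT]
step 7: bank2 3->3 [HIT]

CLASS = CONFLICT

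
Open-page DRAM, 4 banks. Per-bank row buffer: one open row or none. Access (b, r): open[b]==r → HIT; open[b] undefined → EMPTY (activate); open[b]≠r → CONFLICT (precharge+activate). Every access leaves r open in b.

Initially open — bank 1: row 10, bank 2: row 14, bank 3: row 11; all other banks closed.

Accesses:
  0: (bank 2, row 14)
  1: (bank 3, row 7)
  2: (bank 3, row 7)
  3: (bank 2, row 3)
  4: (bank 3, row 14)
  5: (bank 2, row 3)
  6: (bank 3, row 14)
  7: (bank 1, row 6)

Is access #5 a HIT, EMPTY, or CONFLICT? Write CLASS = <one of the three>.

0: bank 2 row 14 — prev 14 → HIT
1: bank 3 row 7 — prev 11 → CONFLICT
2: bank 3 row 7 — prev 7 → HIT
3: bank 2 row 3 — prev 14 → CONFLICT
4: bank 3 row 14 — prev 7 → CONFLICT
5: bank 2 row 3 — prev 3 → HIT
6: bank 3 row 14 — prev 14 → HIT
7: bank 1 row 6 — prev 10 → CONFLICT

CLASS = HIT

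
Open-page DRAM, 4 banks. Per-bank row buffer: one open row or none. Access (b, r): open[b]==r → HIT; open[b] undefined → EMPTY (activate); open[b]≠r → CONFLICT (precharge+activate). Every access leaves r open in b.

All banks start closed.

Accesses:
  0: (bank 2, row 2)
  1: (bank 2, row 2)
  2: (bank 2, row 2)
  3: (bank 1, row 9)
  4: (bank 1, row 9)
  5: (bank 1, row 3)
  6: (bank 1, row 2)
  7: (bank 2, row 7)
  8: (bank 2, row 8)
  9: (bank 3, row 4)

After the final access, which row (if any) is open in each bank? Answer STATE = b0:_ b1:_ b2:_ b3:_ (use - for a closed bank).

STATE = b0:- b1:2 b2:8 b3:4

0: bank 2 row 2 — prev None → EMPTY
1: bank 2 row 2 — prev 2 → HIT
2: bank 2 row 2 — prev 2 → HIT
3: bank 1 row 9 — prev None → EMPTY
4: bank 1 row 9 — prev 9 → HIT
5: bank 1 row 3 — prev 9 → CONFLICT
6: bank 1 row 2 — prev 3 → CONFLICT
7: bank 2 row 7 — prev 2 → CONFLICT
8: bank 2 row 8 — prev 7 → CONFLICT
9: bank 3 row 4 — prev None → EMPTY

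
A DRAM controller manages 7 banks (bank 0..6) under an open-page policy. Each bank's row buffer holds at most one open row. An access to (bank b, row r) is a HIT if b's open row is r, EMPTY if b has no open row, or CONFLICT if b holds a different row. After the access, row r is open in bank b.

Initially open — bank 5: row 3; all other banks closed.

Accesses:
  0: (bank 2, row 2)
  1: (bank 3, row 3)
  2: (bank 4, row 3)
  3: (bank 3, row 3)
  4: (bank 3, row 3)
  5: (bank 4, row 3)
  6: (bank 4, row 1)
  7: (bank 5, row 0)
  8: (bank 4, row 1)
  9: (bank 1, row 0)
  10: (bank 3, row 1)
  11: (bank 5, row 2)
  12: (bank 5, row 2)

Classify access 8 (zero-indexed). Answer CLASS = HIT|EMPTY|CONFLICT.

CLASS = HIT

#0 (2,2) E
#1 (3,3) E
#2 (4,3) E
#3 (3,3) H  (was 3)
#4 (3,3) H  (was 3)
#5 (4,3) H  (was 3)
#6 (4,1) C  (was 3)
#7 (5,0) C  (was 3)
#8 (4,1) H  (was 1)
#9 (1,0) E
#10 (3,1) C  (was 3)
#11 (5,2) C  (was 0)
#12 (5,2) H  (was 2)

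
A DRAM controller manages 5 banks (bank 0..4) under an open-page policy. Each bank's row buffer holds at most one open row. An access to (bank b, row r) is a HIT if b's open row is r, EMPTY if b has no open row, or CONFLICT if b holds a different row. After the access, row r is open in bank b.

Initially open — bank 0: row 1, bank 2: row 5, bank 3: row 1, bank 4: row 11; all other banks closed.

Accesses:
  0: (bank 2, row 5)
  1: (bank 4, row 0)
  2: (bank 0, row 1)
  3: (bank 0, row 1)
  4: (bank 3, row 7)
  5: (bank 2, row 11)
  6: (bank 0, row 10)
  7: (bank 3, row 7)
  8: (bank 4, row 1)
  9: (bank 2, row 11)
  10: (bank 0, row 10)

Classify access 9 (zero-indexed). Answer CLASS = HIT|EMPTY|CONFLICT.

#0 (2,5) H  (was 5)
#1 (4,0) C  (was 11)
#2 (0,1) H  (was 1)
#3 (0,1) H  (was 1)
#4 (3,7) C  (was 1)
#5 (2,11) C  (was 5)
#6 (0,10) C  (was 1)
#7 (3,7) H  (was 7)
#8 (4,1) C  (was 0)
#9 (2,11) H  (was 11)
#10 (0,10) H  (was 10)

CLASS = HIT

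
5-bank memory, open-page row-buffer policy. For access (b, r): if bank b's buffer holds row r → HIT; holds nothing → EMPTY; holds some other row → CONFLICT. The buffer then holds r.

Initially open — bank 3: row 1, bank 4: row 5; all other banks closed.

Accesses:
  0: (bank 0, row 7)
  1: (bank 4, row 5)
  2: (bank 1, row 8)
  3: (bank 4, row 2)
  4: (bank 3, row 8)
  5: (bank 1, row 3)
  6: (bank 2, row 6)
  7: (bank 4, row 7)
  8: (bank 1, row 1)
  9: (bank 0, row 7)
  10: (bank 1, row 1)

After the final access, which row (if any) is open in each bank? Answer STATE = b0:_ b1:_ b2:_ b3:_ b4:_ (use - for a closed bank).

#0 (0,7) E
#1 (4,5) H  (was 5)
#2 (1,8) E
#3 (4,2) C  (was 5)
#4 (3,8) C  (was 1)
#5 (1,3) C  (was 8)
#6 (2,6) E
#7 (4,7) C  (was 2)
#8 (1,1) C  (was 3)
#9 (0,7) H  (was 7)
#10 (1,1) H  (was 1)

STATE = b0:7 b1:1 b2:6 b3:8 b4:7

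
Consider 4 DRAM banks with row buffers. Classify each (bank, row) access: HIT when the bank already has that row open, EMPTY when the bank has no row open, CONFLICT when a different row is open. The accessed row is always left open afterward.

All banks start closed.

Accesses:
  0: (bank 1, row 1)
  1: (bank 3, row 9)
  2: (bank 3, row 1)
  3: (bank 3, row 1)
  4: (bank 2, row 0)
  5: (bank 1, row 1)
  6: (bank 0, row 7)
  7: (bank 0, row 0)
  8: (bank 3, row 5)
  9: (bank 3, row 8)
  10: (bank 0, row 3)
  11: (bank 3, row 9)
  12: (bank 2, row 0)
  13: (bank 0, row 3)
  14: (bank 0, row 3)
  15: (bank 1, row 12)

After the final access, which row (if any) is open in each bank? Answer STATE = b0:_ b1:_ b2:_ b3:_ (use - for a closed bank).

#0 (1,1) E
#1 (3,9) E
#2 (3,1) C  (was 9)
#3 (3,1) H  (was 1)
#4 (2,0) E
#5 (1,1) H  (was 1)
#6 (0,7) E
#7 (0,0) C  (was 7)
#8 (3,5) C  (was 1)
#9 (3,8) C  (was 5)
#10 (0,3) C  (was 0)
#11 (3,9) C  (was 8)
#12 (2,0) H  (was 0)
#13 (0,3) H  (was 3)
#14 (0,3) H  (was 3)
#15 (1,12) C  (was 1)

STATE = b0:3 b1:12 b2:0 b3:9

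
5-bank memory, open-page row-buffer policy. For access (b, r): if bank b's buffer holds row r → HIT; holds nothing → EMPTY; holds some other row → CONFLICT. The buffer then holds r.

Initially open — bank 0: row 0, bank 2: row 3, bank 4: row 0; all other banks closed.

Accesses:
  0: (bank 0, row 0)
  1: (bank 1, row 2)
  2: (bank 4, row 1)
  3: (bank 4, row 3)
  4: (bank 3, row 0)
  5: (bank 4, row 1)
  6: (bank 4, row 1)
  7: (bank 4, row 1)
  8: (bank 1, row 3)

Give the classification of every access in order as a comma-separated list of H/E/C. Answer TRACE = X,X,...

TRACE = H,E,C,C,E,C,H,H,C

  [0] b0 r0: had r0 ⇒ H
  [1] b1 r2: no row ⇒ E
  [2] b4 r1: had r0 ⇒ C
  [3] b4 r3: had r1 ⇒ C
  [4] b3 r0: no row ⇒ E
  [5] b4 r1: had r3 ⇒ C
  [6] b4 r1: had r1 ⇒ H
  [7] b4 r1: had r1 ⇒ H
  [8] b1 r3: had r2 ⇒ C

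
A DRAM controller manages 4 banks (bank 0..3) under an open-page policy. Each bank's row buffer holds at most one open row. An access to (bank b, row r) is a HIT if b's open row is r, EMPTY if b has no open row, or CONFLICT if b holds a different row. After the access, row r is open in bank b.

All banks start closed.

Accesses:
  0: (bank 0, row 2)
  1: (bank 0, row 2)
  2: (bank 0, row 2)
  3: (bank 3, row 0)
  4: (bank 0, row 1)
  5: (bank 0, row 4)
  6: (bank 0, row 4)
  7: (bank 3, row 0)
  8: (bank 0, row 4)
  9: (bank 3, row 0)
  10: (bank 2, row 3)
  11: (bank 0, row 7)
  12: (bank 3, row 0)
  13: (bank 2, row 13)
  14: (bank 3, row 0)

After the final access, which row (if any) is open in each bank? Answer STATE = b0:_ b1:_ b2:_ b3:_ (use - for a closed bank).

#0 (0,2) E
#1 (0,2) H  (was 2)
#2 (0,2) H  (was 2)
#3 (3,0) E
#4 (0,1) C  (was 2)
#5 (0,4) C  (was 1)
#6 (0,4) H  (was 4)
#7 (3,0) H  (was 0)
#8 (0,4) H  (was 4)
#9 (3,0) H  (was 0)
#10 (2,3) E
#11 (0,7) C  (was 4)
#12 (3,0) H  (was 0)
#13 (2,13) C  (was 3)
#14 (3,0) H  (was 0)

STATE = b0:7 b1:- b2:13 b3:0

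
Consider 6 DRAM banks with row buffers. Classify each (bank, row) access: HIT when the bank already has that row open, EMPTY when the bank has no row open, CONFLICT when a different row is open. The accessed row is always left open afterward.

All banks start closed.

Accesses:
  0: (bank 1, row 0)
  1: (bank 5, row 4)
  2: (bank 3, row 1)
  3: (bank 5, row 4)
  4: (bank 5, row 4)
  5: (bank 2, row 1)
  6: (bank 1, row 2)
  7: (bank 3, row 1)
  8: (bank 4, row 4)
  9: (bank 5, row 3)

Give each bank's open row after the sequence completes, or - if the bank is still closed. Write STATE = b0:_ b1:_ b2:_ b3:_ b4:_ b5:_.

STATE = b0:- b1:2 b2:1 b3:1 b4:4 b5:3

#0 (1,0) E
#1 (5,4) E
#2 (3,1) E
#3 (5,4) H  (was 4)
#4 (5,4) H  (was 4)
#5 (2,1) E
#6 (1,2) C  (was 0)
#7 (3,1) H  (was 1)
#8 (4,4) E
#9 (5,3) C  (was 4)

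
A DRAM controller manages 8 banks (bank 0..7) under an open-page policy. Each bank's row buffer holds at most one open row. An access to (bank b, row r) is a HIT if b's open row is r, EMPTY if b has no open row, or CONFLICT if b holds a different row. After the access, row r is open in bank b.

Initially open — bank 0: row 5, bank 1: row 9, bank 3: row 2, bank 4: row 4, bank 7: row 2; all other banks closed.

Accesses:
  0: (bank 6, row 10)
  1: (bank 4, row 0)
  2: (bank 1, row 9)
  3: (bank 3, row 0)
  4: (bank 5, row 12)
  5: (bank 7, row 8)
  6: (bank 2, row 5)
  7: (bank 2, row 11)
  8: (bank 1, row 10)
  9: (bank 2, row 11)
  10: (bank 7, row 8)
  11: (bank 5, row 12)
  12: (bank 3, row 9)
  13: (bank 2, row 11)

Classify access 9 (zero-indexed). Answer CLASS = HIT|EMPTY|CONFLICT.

  [0] b6 r10: no row ⇒ E
  [1] b4 r0: had r4 ⇒ C
  [2] b1 r9: had r9 ⇒ H
  [3] b3 r0: had r2 ⇒ C
  [4] b5 r12: no row ⇒ E
  [5] b7 r8: had r2 ⇒ C
  [6] b2 r5: no row ⇒ E
  [7] b2 r11: had r5 ⇒ C
  [8] b1 r10: had r9 ⇒ C
  [9] b2 r11: had r11 ⇒ H
  [10] b7 r8: had r8 ⇒ H
  [11] b5 r12: had r12 ⇒ H
  [12] b3 r9: had r0 ⇒ C
  [13] b2 r11: had r11 ⇒ H

CLASS = HIT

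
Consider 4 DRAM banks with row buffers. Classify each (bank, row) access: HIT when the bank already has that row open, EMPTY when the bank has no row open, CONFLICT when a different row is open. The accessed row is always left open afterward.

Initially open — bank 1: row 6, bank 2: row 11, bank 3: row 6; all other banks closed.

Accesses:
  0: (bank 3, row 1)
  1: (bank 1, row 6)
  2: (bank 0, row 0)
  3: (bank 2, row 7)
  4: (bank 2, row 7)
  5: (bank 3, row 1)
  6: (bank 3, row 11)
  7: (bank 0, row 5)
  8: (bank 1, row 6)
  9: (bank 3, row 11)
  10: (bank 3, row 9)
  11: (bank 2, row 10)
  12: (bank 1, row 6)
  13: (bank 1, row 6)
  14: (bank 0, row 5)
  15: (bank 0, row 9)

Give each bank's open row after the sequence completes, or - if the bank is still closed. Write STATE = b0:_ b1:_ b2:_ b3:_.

STATE = b0:9 b1:6 b2:10 b3:9

#0 (3,1) C  (was 6)
#1 (1,6) H  (was 6)
#2 (0,0) E
#3 (2,7) C  (was 11)
#4 (2,7) H  (was 7)
#5 (3,1) H  (was 1)
#6 (3,11) C  (was 1)
#7 (0,5) C  (was 0)
#8 (1,6) H  (was 6)
#9 (3,11) H  (was 11)
#10 (3,9) C  (was 11)
#11 (2,10) C  (was 7)
#12 (1,6) H  (was 6)
#13 (1,6) H  (was 6)
#14 (0,5) H  (was 5)
#15 (0,9) C  (was 5)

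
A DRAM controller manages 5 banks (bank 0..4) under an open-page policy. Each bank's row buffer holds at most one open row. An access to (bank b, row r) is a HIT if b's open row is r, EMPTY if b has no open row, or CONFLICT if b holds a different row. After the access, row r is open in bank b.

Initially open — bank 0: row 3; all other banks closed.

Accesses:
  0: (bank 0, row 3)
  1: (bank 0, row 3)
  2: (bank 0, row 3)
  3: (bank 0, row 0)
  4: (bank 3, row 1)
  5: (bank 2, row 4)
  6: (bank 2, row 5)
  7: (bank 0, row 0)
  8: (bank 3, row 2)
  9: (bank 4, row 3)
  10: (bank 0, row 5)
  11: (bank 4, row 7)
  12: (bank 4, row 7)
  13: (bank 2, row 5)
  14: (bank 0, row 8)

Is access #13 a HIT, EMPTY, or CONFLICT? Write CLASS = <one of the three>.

CLASS = HIT

#0 (0,3) H  (was 3)
#1 (0,3) H  (was 3)
#2 (0,3) H  (was 3)
#3 (0,0) C  (was 3)
#4 (3,1) E
#5 (2,4) E
#6 (2,5) C  (was 4)
#7 (0,0) H  (was 0)
#8 (3,2) C  (was 1)
#9 (4,3) E
#10 (0,5) C  (was 0)
#11 (4,7) C  (was 3)
#12 (4,7) H  (was 7)
#13 (2,5) H  (was 5)
#14 (0,8) C  (was 5)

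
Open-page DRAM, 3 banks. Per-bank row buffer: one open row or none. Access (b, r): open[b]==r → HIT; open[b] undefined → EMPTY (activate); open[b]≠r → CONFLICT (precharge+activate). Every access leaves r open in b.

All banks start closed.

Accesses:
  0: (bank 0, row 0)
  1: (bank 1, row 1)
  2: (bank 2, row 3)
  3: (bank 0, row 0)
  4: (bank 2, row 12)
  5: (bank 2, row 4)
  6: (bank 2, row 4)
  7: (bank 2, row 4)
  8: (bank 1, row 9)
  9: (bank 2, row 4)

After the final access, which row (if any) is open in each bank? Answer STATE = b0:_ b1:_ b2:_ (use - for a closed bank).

STATE = b0:0 b1:9 b2:4

step 0: bank0 None->0 [EMPTY]
step 1: bank1 None->1 [EMPTY]
step 2: bank2 None->3 [EMPTY]
step 3: bank0 0->0 [HIT]
step 4: bank2 3->12 [CONFLICT]
step 5: bank2 12->4 [CONFLICT]
step 6: bank2 4->4 [HIT]
step 7: bank2 4->4 [HIT]
step 8: bank1 1->9 [CONFLICT]
step 9: bank2 4->4 [HIT]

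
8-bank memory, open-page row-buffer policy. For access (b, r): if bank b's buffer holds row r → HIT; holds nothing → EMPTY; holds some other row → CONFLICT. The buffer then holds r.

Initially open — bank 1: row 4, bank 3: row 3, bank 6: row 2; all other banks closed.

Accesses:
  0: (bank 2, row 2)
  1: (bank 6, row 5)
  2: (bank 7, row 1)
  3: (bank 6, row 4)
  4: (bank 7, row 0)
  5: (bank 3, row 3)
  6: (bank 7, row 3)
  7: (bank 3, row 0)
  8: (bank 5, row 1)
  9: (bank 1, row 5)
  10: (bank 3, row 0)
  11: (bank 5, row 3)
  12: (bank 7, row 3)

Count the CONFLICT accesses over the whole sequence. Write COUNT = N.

COUNT = 7

0: bank 2 row 2 — prev None → EMPTY
1: bank 6 row 5 — prev 2 → CONFLICT
2: bank 7 row 1 — prev None → EMPTY
3: bank 6 row 4 — prev 5 → CONFLICT
4: bank 7 row 0 — prev 1 → CONFLICT
5: bank 3 row 3 — prev 3 → HIT
6: bank 7 row 3 — prev 0 → CONFLICT
7: bank 3 row 0 — prev 3 → CONFLICT
8: bank 5 row 1 — prev None → EMPTY
9: bank 1 row 5 — prev 4 → CONFLICT
10: bank 3 row 0 — prev 0 → HIT
11: bank 5 row 3 — prev 1 → CONFLICT
12: bank 7 row 3 — prev 3 → HIT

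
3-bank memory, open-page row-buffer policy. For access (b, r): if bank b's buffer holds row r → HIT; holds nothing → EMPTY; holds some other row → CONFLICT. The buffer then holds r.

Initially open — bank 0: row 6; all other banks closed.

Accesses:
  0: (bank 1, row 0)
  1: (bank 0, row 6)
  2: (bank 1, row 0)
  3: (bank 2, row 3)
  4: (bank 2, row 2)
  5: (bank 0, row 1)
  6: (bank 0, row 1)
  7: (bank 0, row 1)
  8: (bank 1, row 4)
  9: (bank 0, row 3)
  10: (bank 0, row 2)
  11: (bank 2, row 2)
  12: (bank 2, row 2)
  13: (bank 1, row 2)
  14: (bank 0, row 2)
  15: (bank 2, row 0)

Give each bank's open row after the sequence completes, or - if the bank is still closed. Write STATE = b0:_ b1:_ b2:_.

step 0: bank1 None->0 [EMPTY]
step 1: bank0 6->6 [HIT]
step 2: bank1 0->0 [HIT]
step 3: bank2 None->3 [EMPTY]
step 4: bank2 3->2 [CONFLICT]
step 5: bank0 6->1 [CONFLICT]
step 6: bank0 1->1 [HIT]
step 7: bank0 1->1 [HIT]
step 8: bank1 0->4 [CONFLICT]
step 9: bank0 1->3 [CONFLICT]
step 10: bank0 3->2 [CONFLICT]
step 11: bank2 2->2 [HIT]
step 12: bank2 2->2 [HIT]
step 13: bank1 4->2 [CONFLICT]
step 14: bank0 2->2 [HIT]
step 15: bank2 2->0 [CONFLICT]

STATE = b0:2 b1:2 b2:0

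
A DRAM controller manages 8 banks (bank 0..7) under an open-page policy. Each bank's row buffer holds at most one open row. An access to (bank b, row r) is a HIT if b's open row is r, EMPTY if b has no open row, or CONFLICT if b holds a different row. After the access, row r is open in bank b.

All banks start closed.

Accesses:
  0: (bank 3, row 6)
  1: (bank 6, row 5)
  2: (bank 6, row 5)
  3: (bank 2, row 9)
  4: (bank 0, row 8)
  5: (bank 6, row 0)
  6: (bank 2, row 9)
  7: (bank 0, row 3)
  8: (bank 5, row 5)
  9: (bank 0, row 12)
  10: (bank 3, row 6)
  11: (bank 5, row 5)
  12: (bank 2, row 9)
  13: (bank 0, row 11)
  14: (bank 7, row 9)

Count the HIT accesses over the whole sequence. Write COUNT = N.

0: bank 3 row 6 — prev None → EMPTY
1: bank 6 row 5 — prev None → EMPTY
2: bank 6 row 5 — prev 5 → HIT
3: bank 2 row 9 — prev None → EMPTY
4: bank 0 row 8 — prev None → EMPTY
5: bank 6 row 0 — prev 5 → CONFLICT
6: bank 2 row 9 — prev 9 → HIT
7: bank 0 row 3 — prev 8 → CONFLICT
8: bank 5 row 5 — prev None → EMPTY
9: bank 0 row 12 — prev 3 → CONFLICT
10: bank 3 row 6 — prev 6 → HIT
11: bank 5 row 5 — prev 5 → HIT
12: bank 2 row 9 — prev 9 → HIT
13: bank 0 row 11 — prev 12 → CONFLICT
14: bank 7 row 9 — prev None → EMPTY

COUNT = 5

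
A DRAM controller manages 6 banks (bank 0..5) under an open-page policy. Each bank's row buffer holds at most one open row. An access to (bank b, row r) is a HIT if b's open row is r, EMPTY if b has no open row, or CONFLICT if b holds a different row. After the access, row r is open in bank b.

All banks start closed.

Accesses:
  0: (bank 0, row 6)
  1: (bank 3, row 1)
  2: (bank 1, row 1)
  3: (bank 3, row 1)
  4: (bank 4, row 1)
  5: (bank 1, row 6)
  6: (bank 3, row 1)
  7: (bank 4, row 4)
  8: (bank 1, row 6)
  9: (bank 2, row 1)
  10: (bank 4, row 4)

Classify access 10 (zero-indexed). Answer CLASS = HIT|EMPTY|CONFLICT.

0: bank 0 row 6 — prev None → EMPTY
1: bank 3 row 1 — prev None → EMPTY
2: bank 1 row 1 — prev None → EMPTY
3: bank 3 row 1 — prev 1 → HIT
4: bank 4 row 1 — prev None → EMPTY
5: bank 1 row 6 — prev 1 → CONFLICT
6: bank 3 row 1 — prev 1 → HIT
7: bank 4 row 4 — prev 1 → CONFLICT
8: bank 1 row 6 — prev 6 → HIT
9: bank 2 row 1 — prev None → EMPTY
10: bank 4 row 4 — prev 4 → HIT

CLASS = HIT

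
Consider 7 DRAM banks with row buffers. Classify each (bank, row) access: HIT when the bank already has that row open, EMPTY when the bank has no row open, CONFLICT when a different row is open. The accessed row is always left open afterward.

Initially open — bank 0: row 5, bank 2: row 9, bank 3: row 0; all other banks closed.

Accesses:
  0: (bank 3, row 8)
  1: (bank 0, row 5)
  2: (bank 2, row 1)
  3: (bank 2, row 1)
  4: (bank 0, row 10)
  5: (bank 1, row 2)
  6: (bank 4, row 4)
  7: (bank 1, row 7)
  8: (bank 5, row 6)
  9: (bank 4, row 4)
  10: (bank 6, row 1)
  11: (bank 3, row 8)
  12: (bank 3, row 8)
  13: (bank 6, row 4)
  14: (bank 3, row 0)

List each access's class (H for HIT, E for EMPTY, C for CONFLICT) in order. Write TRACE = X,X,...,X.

TRACE = C,H,C,H,C,E,E,C,E,H,E,H,H,C,C

  [0] b3 r8: had r0 ⇒ C
  [1] b0 r5: had r5 ⇒ H
  [2] b2 r1: had r9 ⇒ C
  [3] b2 r1: had r1 ⇒ H
  [4] b0 r10: had r5 ⇒ C
  [5] b1 r2: no row ⇒ E
  [6] b4 r4: no row ⇒ E
  [7] b1 r7: had r2 ⇒ C
  [8] b5 r6: no row ⇒ E
  [9] b4 r4: had r4 ⇒ H
  [10] b6 r1: no row ⇒ E
  [11] b3 r8: had r8 ⇒ H
  [12] b3 r8: had r8 ⇒ H
  [13] b6 r4: had r1 ⇒ C
  [14] b3 r0: had r8 ⇒ C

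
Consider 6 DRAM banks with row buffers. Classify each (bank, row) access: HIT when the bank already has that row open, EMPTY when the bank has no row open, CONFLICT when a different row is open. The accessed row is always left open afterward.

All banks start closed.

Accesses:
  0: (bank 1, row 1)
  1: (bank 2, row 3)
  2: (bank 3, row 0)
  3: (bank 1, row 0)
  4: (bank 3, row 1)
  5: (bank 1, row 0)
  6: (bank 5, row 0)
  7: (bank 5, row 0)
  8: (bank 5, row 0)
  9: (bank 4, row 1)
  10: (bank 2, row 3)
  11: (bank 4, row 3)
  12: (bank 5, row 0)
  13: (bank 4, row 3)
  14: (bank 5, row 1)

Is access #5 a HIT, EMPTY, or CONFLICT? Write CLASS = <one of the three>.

0: bank 1 row 1 — prev None → EMPTY
1: bank 2 row 3 — prev None → EMPTY
2: bank 3 row 0 — prev None → EMPTY
3: bank 1 row 0 — prev 1 → CONFLICT
4: bank 3 row 1 — prev 0 → CONFLICT
5: bank 1 row 0 — prev 0 → HIT
6: bank 5 row 0 — prev None → EMPTY
7: bank 5 row 0 — prev 0 → HIT
8: bank 5 row 0 — prev 0 → HIT
9: bank 4 row 1 — prev None → EMPTY
10: bank 2 row 3 — prev 3 → HIT
11: bank 4 row 3 — prev 1 → CONFLICT
12: bank 5 row 0 — prev 0 → HIT
13: bank 4 row 3 — prev 3 → HIT
14: bank 5 row 1 — prev 0 → CONFLICT

CLASS = HIT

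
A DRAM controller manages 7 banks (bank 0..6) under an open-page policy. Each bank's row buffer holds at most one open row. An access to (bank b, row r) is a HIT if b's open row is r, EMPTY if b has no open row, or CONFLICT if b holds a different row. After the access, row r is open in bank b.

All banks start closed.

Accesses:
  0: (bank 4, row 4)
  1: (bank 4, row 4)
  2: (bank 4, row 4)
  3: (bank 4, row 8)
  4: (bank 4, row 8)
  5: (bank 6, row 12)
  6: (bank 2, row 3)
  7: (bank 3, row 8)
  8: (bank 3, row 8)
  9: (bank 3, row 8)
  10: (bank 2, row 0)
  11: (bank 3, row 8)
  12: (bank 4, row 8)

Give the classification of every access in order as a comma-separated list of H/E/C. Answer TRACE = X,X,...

#0 (4,4) E
#1 (4,4) H  (was 4)
#2 (4,4) H  (was 4)
#3 (4,8) C  (was 4)
#4 (4,8) H  (was 8)
#5 (6,12) E
#6 (2,3) E
#7 (3,8) E
#8 (3,8) H  (was 8)
#9 (3,8) H  (was 8)
#10 (2,0) C  (was 3)
#11 (3,8) H  (was 8)
#12 (4,8) H  (was 8)

TRACE = E,H,H,C,H,E,E,E,H,H,C,H,H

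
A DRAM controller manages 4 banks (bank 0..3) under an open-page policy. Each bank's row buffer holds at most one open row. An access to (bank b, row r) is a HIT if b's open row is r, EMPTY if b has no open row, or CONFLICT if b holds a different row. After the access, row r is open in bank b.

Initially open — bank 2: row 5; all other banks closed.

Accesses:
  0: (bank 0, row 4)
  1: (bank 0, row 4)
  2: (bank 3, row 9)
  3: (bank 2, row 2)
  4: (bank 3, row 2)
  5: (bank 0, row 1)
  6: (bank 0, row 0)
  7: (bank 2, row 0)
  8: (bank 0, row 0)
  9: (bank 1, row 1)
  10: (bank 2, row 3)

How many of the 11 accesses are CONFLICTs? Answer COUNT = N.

COUNT = 6

step 0: bank0 None->4 [EMPTY]
step 1: bank0 4->4 [HIT]
step 2: bank3 None->9 [EMPTY]
step 3: bank2 5->2 [CONFLICT]
step 4: bank3 9->2 [CONFLICT]
step 5: bank0 4->1 [CONFLICT]
step 6: bank0 1->0 [CONFLICT]
step 7: bank2 2->0 [CONFLICT]
step 8: bank0 0->0 [HIT]
step 9: bank1 None->1 [EMPTY]
step 10: bank2 0->3 [CONFLICT]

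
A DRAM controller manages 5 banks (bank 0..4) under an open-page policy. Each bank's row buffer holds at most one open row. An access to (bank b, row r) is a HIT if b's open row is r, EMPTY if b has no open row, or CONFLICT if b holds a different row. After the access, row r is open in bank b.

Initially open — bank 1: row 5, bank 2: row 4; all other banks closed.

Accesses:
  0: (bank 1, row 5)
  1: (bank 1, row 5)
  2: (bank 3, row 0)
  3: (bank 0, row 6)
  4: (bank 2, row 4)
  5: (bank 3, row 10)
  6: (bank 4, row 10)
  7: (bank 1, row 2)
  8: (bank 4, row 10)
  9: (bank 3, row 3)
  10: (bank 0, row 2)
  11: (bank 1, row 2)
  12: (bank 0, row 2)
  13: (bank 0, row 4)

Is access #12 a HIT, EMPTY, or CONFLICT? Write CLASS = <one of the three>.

#0 (1,5) H  (was 5)
#1 (1,5) H  (was 5)
#2 (3,0) E
#3 (0,6) E
#4 (2,4) H  (was 4)
#5 (3,10) C  (was 0)
#6 (4,10) E
#7 (1,2) C  (was 5)
#8 (4,10) H  (was 10)
#9 (3,3) C  (was 10)
#10 (0,2) C  (was 6)
#11 (1,2) H  (was 2)
#12 (0,2) H  (was 2)
#13 (0,4) C  (was 2)

CLASS = HIT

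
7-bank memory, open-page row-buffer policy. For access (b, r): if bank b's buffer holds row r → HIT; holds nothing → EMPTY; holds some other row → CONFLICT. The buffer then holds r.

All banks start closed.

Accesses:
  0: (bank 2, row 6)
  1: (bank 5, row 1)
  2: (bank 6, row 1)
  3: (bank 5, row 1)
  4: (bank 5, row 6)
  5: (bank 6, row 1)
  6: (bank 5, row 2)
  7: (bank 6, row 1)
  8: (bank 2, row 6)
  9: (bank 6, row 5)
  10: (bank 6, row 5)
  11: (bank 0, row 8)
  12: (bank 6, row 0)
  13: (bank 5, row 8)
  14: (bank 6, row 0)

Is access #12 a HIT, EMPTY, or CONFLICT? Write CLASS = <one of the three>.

CLASS = CONFLICT

0: bank 2 row 6 — prev None → EMPTY
1: bank 5 row 1 — prev None → EMPTY
2: bank 6 row 1 — prev None → EMPTY
3: bank 5 row 1 — prev 1 → HIT
4: bank 5 row 6 — prev 1 → CONFLICT
5: bank 6 row 1 — prev 1 → HIT
6: bank 5 row 2 — prev 6 → CONFLICT
7: bank 6 row 1 — prev 1 → HIT
8: bank 2 row 6 — prev 6 → HIT
9: bank 6 row 5 — prev 1 → CONFLICT
10: bank 6 row 5 — prev 5 → HIT
11: bank 0 row 8 — prev None → EMPTY
12: bank 6 row 0 — prev 5 → CONFLICT
13: bank 5 row 8 — prev 2 → CONFLICT
14: bank 6 row 0 — prev 0 → HIT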